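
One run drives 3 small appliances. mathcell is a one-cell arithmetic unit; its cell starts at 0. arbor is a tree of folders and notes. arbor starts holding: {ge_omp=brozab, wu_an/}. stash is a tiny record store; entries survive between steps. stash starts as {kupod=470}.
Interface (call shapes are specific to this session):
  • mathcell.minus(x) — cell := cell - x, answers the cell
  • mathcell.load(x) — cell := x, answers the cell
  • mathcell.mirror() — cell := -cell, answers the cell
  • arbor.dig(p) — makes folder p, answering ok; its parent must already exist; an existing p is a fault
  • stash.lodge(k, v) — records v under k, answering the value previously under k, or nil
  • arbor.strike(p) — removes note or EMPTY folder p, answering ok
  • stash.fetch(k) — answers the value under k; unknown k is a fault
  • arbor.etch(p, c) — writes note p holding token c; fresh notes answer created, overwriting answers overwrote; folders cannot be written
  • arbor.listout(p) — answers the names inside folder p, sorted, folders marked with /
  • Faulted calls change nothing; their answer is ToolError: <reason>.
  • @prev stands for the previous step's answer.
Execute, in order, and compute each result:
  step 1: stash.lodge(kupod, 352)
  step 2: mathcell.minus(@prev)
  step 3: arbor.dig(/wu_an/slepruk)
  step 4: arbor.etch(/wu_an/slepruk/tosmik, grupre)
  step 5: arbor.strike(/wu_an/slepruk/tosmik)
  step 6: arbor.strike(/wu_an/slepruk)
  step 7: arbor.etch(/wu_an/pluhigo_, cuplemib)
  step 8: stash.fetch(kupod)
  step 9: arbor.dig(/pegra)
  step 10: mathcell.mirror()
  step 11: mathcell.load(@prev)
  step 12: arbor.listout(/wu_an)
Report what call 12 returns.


Answer: [pluhigo_]

Derivation:
% stash.lodge k: kupod v: 352
[out] 470
% mathcell.minus x: @prev
[out] -470
% arbor.dig p: /wu_an/slepruk
[out] ok
% arbor.etch p: /wu_an/slepruk/tosmik c: grupre
[out] created
% arbor.strike p: /wu_an/slepruk/tosmik
[out] ok
% arbor.strike p: /wu_an/slepruk
[out] ok
% arbor.etch p: /wu_an/pluhigo_ c: cuplemib
[out] created
% stash.fetch k: kupod
[out] 352
% arbor.dig p: /pegra
[out] ok
% mathcell.mirror
[out] 470
% mathcell.load x: @prev
[out] 470
% arbor.listout p: /wu_an
[out] [pluhigo_]


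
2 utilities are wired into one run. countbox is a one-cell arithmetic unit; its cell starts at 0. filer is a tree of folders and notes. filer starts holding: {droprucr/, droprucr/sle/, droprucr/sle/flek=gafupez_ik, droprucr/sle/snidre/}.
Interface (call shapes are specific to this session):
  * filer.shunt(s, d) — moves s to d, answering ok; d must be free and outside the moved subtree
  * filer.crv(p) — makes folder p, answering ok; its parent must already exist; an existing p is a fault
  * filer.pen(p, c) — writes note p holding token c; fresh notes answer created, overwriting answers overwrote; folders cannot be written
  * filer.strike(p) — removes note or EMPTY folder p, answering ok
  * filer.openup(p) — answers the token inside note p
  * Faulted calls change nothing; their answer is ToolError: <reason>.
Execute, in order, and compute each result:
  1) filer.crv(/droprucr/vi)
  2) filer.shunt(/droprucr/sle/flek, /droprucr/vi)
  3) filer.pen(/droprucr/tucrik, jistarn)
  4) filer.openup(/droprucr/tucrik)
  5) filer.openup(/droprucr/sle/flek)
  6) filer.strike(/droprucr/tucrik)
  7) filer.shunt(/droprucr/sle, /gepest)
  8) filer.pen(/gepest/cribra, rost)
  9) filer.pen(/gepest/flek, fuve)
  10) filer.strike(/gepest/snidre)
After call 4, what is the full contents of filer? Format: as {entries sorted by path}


// crv(p='/droprucr/vi') ~> ok
// shunt(s='/droprucr/sle/flek', d='/droprucr/vi') ~> ToolError: exists
// pen(p='/droprucr/tucrik', c='jistarn') ~> created
// openup(p='/droprucr/tucrik') ~> jistarn
// openup(p='/droprucr/sle/flek') ~> gafupez_ik
// strike(p='/droprucr/tucrik') ~> ok
// shunt(s='/droprucr/sle', d='/gepest') ~> ok
// pen(p='/gepest/cribra', c='rost') ~> created
// pen(p='/gepest/flek', c='fuve') ~> overwrote
// strike(p='/gepest/snidre') ~> ok

Answer: {droprucr/, droprucr/sle/, droprucr/sle/flek=gafupez_ik, droprucr/sle/snidre/, droprucr/tucrik=jistarn, droprucr/vi/}


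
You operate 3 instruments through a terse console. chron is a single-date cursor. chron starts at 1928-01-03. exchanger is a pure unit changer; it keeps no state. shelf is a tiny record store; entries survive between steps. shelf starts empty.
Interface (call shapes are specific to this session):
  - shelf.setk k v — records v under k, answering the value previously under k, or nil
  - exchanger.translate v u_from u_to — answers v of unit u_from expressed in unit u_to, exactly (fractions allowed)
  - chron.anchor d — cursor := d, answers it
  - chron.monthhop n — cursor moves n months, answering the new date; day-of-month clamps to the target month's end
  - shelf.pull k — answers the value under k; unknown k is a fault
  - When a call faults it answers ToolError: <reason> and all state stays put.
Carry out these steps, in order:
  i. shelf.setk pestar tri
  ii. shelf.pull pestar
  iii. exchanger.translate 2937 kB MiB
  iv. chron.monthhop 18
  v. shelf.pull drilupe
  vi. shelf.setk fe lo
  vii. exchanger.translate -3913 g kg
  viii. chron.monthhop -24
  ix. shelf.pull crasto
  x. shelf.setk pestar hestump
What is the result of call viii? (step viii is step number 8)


-> shelf.setk(k=pestar, v=tri)
<- nil
-> shelf.pull(k=pestar)
<- tri
-> exchanger.translate(v=2937, u_from=kB, u_to=MiB)
<- 367125/131072
-> chron.monthhop(n=18)
<- 1929-07-03
-> shelf.pull(k=drilupe)
<- ToolError: no such key drilupe
-> shelf.setk(k=fe, v=lo)
<- nil
-> exchanger.translate(v=-3913, u_from=g, u_to=kg)
<- -3913/1000
-> chron.monthhop(n=-24)
<- 1927-07-03
-> shelf.pull(k=crasto)
<- ToolError: no such key crasto
-> shelf.setk(k=pestar, v=hestump)
<- tri

Answer: 1927-07-03


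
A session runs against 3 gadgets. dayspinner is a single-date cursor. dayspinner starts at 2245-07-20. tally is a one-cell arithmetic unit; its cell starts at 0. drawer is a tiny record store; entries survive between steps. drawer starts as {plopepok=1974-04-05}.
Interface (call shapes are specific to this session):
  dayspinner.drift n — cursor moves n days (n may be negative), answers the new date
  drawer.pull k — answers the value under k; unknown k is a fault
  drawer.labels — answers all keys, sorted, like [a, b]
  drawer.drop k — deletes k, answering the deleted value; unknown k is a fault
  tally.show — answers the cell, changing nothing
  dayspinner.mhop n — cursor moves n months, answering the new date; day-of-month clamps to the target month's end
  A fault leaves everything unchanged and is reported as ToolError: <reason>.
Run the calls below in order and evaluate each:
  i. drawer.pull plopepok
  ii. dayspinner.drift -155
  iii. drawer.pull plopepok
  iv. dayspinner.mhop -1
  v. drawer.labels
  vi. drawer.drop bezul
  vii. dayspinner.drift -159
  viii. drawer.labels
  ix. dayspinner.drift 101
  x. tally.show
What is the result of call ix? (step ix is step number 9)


Step: pull[k=plopepok]
Result: 1974-04-05
Step: drift[n=-155]
Result: 2245-02-15
Step: pull[k=plopepok]
Result: 1974-04-05
Step: mhop[n=-1]
Result: 2245-01-15
Step: labels[]
Result: [plopepok]
Step: drop[k=bezul]
Result: ToolError: no such key bezul
Step: drift[n=-159]
Result: 2244-08-09
Step: labels[]
Result: [plopepok]
Step: drift[n=101]
Result: 2244-11-18
Step: show[]
Result: 0

Answer: 2244-11-18


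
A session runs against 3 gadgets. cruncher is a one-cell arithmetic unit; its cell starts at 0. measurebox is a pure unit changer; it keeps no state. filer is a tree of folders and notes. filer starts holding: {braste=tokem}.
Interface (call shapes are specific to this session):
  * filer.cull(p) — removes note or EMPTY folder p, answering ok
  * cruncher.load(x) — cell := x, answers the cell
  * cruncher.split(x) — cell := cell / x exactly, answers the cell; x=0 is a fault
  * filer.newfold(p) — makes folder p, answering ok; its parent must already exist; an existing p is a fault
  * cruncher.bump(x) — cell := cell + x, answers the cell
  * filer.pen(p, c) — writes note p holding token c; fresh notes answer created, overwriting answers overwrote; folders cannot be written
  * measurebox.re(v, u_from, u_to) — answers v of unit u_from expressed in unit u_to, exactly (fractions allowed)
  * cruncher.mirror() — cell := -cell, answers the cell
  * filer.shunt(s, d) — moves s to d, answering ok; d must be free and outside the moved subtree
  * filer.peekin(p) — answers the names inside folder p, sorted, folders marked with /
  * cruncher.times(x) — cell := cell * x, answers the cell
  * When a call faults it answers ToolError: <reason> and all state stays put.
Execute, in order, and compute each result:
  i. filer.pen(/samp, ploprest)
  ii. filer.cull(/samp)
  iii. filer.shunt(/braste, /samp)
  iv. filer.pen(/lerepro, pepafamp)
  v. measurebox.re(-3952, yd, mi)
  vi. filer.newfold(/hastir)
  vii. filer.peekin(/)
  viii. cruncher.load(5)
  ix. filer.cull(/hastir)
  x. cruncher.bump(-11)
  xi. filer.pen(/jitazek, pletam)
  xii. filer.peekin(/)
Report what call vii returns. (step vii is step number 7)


Answer: [hastir/, lerepro, samp]

Derivation:
CALL filer.pen[p='/samp'; c='ploprest']
RET  created
CALL filer.cull[p='/samp']
RET  ok
CALL filer.shunt[s='/braste'; d='/samp']
RET  ok
CALL filer.pen[p='/lerepro'; c='pepafamp']
RET  created
CALL measurebox.re[v='-3952'; u_from='yd'; u_to='mi']
RET  -247/110
CALL filer.newfold[p='/hastir']
RET  ok
CALL filer.peekin[p='/']
RET  [hastir/, lerepro, samp]
CALL cruncher.load[x='5']
RET  5
CALL filer.cull[p='/hastir']
RET  ok
CALL cruncher.bump[x='-11']
RET  -6
CALL filer.pen[p='/jitazek'; c='pletam']
RET  created
CALL filer.peekin[p='/']
RET  [jitazek, lerepro, samp]


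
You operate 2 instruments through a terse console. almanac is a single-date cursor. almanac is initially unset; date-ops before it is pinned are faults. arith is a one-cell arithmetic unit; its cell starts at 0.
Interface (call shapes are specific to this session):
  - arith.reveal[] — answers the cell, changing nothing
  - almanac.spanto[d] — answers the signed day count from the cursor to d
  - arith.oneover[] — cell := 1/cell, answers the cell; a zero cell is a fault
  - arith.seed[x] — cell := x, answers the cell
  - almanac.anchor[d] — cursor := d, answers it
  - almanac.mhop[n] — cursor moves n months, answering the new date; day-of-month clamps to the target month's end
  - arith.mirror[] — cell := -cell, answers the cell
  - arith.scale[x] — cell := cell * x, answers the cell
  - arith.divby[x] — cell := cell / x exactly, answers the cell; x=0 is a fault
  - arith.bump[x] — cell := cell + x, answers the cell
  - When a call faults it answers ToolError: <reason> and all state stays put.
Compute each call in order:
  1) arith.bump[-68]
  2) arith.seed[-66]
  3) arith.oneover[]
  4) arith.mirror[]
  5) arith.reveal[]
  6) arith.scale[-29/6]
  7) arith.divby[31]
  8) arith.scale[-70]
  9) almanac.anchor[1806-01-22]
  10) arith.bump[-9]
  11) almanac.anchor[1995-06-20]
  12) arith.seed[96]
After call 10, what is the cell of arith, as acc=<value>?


>> bump(-68)
<< -68
>> seed(-66)
<< -66
>> oneover()
<< -1/66
>> mirror()
<< 1/66
>> reveal()
<< 1/66
>> scale(-29/6)
<< -29/396
>> divby(31)
<< -29/12276
>> scale(-70)
<< 1015/6138
>> anchor(1806-01-22)
<< 1806-01-22
>> bump(-9)
<< -54227/6138
>> anchor(1995-06-20)
<< 1995-06-20
>> seed(96)
<< 96

Answer: acc=-54227/6138


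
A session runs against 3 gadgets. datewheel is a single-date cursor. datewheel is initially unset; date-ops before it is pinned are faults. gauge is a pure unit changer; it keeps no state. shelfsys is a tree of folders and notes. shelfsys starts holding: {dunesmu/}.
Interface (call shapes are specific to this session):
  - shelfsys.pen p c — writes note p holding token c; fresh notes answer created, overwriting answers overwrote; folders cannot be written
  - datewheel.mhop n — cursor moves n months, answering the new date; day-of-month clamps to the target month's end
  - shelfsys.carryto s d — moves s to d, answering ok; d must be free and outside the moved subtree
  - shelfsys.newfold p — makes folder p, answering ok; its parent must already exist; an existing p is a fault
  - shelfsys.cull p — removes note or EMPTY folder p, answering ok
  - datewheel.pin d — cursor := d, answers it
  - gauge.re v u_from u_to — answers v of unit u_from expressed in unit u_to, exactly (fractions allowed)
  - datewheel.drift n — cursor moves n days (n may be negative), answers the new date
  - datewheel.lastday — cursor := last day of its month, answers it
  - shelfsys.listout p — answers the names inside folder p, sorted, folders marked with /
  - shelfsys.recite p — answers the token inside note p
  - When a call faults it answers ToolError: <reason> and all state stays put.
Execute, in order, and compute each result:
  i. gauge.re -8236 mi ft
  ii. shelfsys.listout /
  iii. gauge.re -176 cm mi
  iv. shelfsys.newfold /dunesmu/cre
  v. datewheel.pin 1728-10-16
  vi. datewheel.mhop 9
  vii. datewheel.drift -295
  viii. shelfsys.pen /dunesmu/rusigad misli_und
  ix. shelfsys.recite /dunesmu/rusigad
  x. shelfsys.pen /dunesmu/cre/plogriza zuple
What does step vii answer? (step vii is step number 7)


Answer: 1728-09-24

Derivation:
I invoke re using v→-8236, u_from→mi, u_to→ft, and see -43486080.
I run listout using p→/, → [dunesmu/].
I run re using v→-176, u_from→cm, u_to→mi, yielding -5/4572.
I try newfold using p→/dunesmu/cre, yielding ok.
I try pin using d→1728-10-16, and observe 1728-10-16.
I use mhop using n→9, and get 1729-07-16.
Calling drift using n→-295, and see 1728-09-24.
Now I run pen using p→/dunesmu/rusigad, c→misli_und, yielding created.
Now I run recite using p→/dunesmu/rusigad, and get misli_und.
I use pen using p→/dunesmu/cre/plogriza, c→zuple, which returns created.


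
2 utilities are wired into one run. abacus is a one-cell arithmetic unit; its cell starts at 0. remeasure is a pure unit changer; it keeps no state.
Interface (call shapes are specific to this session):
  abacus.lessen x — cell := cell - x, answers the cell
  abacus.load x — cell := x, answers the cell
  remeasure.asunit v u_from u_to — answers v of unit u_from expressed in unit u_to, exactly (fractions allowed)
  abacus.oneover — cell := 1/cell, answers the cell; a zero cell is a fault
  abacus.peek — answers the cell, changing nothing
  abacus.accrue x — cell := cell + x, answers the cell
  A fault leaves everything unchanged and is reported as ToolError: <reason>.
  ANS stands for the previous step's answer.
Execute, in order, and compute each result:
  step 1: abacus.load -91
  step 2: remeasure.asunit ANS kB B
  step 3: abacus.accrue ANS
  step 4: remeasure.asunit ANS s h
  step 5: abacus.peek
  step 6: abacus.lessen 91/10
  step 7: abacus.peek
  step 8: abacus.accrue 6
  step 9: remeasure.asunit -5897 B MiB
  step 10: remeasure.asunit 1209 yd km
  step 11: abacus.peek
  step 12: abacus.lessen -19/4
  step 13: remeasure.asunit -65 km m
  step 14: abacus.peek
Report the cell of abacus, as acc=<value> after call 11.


// 1. load(-91) == -91
// 2. asunit(ANS, kB, B) == -91000
// 3. accrue(ANS) == -91091
// 4. asunit(ANS, s, h) == -91091/3600
// 5. peek() == -91091
// 6. lessen(91/10) == -911001/10
// 7. peek() == -911001/10
// 8. accrue(6) == -910941/10
// 9. asunit(-5897, B, MiB) == -5897/1048576
// 10. asunit(1209, yd, km) == 1381887/1250000
// 11. peek() == -910941/10
// 12. lessen(-19/4) == -1821787/20
// 13. asunit(-65, km, m) == -65000
// 14. peek() == -1821787/20

Answer: acc=-910941/10


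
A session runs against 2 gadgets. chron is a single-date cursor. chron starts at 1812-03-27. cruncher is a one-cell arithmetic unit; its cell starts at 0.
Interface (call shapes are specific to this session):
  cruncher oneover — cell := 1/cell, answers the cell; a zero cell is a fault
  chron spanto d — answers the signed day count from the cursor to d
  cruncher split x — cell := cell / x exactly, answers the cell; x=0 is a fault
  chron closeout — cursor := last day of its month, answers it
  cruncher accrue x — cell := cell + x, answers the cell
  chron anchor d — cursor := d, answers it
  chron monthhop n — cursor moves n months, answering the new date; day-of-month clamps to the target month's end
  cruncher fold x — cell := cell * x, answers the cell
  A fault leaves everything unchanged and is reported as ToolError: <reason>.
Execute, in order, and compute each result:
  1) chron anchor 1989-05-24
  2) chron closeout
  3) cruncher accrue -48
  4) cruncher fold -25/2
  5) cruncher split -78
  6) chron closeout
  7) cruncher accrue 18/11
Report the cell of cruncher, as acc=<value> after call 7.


CALL chron anchor[1989-05-24]
RET  1989-05-24
CALL chron closeout[]
RET  1989-05-31
CALL cruncher accrue[-48]
RET  -48
CALL cruncher fold[-25/2]
RET  600
CALL cruncher split[-78]
RET  -100/13
CALL chron closeout[]
RET  1989-05-31
CALL cruncher accrue[18/11]
RET  -866/143

Answer: acc=-866/143


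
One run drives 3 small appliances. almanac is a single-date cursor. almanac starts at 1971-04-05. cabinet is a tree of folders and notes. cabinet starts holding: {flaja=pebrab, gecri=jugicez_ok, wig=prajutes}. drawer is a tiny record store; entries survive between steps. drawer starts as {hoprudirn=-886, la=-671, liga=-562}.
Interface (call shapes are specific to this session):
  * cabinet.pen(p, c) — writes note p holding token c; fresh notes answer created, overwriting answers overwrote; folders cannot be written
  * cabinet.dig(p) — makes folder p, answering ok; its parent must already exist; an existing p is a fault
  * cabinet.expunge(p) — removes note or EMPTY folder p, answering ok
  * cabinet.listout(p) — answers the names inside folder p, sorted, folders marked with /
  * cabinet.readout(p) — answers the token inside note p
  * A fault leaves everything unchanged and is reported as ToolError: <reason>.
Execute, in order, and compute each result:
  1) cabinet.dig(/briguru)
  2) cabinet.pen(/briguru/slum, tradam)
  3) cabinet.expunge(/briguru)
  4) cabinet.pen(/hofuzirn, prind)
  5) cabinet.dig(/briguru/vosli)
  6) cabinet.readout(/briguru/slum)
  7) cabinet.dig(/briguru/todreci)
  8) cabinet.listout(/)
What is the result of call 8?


Answer: [briguru/, flaja, gecri, hofuzirn, wig]

Derivation:
Invoking dig passing p: /briguru, giving ok.
Invoking pen passing p: /briguru/slum, c: tradam, and get created.
Invoking expunge passing p: /briguru, giving ToolError: not empty.
I use pen passing p: /hofuzirn, c: prind, and see created.
Next I call dig passing p: /briguru/vosli, and get ok.
I invoke readout passing p: /briguru/slum: tradam.
Now I run dig passing p: /briguru/todreci, — result: ok.
Calling listout passing p: /, which returns [briguru/, flaja, gecri, hofuzirn, wig].


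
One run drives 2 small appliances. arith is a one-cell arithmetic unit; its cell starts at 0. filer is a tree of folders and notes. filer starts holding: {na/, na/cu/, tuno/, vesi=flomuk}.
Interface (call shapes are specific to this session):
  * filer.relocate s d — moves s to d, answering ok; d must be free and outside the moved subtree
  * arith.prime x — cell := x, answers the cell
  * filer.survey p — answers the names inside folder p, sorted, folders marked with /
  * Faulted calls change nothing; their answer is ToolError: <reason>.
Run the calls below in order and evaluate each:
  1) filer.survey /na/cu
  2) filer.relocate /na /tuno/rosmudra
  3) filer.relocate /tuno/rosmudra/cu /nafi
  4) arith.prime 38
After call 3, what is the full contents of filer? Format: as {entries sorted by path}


Act: filer.survey[/na/cu]
Obs: []
Act: filer.relocate[/na; /tuno/rosmudra]
Obs: ok
Act: filer.relocate[/tuno/rosmudra/cu; /nafi]
Obs: ok
Act: arith.prime[38]
Obs: 38

Answer: {nafi/, tuno/, tuno/rosmudra/, vesi=flomuk}


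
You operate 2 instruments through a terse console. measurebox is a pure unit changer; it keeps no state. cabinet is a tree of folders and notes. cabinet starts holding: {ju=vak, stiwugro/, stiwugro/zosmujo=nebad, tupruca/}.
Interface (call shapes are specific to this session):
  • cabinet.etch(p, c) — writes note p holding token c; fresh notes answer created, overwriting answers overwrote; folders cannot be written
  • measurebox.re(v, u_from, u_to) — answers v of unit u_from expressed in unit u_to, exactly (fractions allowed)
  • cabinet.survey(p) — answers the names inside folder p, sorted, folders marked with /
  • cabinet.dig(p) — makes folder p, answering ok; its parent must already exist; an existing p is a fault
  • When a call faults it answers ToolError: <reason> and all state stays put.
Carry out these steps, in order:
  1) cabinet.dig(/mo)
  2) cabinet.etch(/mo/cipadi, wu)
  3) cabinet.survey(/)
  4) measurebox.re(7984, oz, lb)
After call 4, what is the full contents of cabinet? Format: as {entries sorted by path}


Step: cabinet.dig[p=/mo]
Result: ok
Step: cabinet.etch[p=/mo/cipadi; c=wu]
Result: created
Step: cabinet.survey[p=/]
Result: [ju, mo/, stiwugro/, tupruca/]
Step: measurebox.re[v=7984; u_from=oz; u_to=lb]
Result: 499

Answer: {ju=vak, mo/, mo/cipadi=wu, stiwugro/, stiwugro/zosmujo=nebad, tupruca/}


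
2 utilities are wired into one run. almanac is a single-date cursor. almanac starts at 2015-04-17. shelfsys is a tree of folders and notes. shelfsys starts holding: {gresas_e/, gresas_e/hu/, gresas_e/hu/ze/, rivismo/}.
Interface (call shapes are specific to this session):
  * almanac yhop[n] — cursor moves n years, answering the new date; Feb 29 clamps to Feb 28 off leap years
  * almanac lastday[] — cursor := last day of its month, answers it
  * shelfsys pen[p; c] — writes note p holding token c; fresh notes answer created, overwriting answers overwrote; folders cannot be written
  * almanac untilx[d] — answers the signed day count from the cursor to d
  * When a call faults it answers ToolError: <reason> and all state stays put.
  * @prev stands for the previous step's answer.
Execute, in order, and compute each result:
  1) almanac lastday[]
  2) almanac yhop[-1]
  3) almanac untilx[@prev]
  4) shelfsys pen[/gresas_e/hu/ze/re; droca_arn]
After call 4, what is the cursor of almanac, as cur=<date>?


Using almanac lastday, and get 2015-04-30.
Using almanac yhop(-1), yielding 2014-04-30.
I run almanac untilx(@prev): 0.
I invoke shelfsys pen(/gresas_e/hu/ze/re, droca_arn), and get created.

Answer: cur=2014-04-30


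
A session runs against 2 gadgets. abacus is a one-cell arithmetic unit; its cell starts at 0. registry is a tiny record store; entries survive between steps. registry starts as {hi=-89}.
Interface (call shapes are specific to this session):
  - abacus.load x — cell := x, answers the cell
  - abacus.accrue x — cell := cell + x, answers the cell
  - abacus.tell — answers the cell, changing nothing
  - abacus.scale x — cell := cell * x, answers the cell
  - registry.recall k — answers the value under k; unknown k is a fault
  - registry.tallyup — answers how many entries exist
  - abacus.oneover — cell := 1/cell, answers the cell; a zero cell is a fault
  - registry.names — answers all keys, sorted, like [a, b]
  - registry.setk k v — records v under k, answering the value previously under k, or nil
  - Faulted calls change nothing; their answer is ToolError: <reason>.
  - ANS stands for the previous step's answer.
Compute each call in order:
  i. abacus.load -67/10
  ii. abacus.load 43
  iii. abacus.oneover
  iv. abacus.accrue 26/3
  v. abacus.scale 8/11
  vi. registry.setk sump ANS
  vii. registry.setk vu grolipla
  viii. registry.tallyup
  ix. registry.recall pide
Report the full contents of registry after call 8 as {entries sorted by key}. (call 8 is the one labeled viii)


$ load -67/10
  -67/10
$ load 43
  43
$ oneover
  1/43
$ accrue 26/3
  1121/129
$ scale 8/11
  8968/1419
$ setk sump ANS
  nil
$ setk vu grolipla
  nil
$ tallyup
  3
$ recall pide
  ToolError: no such key pide

Answer: {hi=-89, sump=8968/1419, vu=grolipla}


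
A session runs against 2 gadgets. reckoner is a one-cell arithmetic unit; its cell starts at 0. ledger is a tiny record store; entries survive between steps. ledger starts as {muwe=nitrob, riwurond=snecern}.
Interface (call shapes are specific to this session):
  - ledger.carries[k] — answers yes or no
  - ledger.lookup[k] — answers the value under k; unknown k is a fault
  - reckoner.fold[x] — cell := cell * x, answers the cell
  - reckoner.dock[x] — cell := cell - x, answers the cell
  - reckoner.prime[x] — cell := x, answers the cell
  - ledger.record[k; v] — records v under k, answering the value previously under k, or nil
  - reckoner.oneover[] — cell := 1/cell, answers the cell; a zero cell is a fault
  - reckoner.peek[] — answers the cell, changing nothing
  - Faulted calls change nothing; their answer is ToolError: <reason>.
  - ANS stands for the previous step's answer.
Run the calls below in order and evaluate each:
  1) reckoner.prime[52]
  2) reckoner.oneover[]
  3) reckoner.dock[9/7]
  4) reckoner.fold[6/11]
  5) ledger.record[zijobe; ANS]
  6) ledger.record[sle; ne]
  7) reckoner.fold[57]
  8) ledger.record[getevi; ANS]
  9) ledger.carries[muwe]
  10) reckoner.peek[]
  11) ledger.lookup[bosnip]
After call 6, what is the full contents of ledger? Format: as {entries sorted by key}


Answer: {muwe=nitrob, riwurond=snecern, sle=ne, zijobe=-1383/2002}

Derivation:
;; reckoner.prime(x→52) : 52
;; reckoner.oneover() : 1/52
;; reckoner.dock(x→9/7) : -461/364
;; reckoner.fold(x→6/11) : -1383/2002
;; ledger.record(k→zijobe, v→ANS) : nil
;; ledger.record(k→sle, v→ne) : nil
;; reckoner.fold(x→57) : -78831/2002
;; ledger.record(k→getevi, v→ANS) : nil
;; ledger.carries(k→muwe) : yes
;; reckoner.peek() : -78831/2002
;; ledger.lookup(k→bosnip) : ToolError: no such key bosnip


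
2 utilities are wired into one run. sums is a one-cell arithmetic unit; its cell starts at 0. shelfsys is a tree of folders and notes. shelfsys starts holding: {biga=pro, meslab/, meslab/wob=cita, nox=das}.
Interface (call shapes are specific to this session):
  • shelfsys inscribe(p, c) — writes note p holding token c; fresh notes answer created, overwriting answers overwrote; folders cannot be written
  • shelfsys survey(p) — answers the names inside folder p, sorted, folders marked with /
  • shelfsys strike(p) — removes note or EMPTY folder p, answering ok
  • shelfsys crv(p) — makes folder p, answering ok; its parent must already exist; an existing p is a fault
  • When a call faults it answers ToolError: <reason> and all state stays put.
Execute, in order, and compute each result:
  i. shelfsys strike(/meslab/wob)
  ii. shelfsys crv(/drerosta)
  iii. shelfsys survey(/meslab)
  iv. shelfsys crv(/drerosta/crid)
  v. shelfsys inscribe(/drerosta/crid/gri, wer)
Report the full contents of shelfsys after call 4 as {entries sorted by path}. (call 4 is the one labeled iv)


Answer: {biga=pro, drerosta/, drerosta/crid/, meslab/, nox=das}

Derivation:
→ shelfsys strike(p: /meslab/wob)
← ok
→ shelfsys crv(p: /drerosta)
← ok
→ shelfsys survey(p: /meslab)
← []
→ shelfsys crv(p: /drerosta/crid)
← ok
→ shelfsys inscribe(p: /drerosta/crid/gri, c: wer)
← created


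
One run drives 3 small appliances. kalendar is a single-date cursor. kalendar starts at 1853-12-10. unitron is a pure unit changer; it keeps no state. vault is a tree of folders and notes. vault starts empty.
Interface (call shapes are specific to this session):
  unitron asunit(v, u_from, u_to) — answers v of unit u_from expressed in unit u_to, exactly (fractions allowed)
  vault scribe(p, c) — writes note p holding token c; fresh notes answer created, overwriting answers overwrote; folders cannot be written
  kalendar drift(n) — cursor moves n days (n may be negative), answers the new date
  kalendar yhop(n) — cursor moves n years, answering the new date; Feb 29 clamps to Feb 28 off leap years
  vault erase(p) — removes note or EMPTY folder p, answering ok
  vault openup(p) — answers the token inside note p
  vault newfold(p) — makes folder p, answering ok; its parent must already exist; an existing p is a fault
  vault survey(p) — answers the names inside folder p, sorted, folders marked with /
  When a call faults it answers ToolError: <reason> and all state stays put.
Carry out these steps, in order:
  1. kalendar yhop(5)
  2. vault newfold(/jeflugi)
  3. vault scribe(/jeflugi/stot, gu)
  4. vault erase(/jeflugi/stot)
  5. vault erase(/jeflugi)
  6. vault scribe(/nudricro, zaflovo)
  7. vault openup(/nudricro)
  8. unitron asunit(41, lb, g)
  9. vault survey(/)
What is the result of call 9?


Answer: [nudricro]

Derivation:
// 1. kalendar yhop(5) : 1858-12-10
// 2. vault newfold(/jeflugi) : ok
// 3. vault scribe(/jeflugi/stot, gu) : created
// 4. vault erase(/jeflugi/stot) : ok
// 5. vault erase(/jeflugi) : ok
// 6. vault scribe(/nudricro, zaflovo) : created
// 7. vault openup(/nudricro) : zaflovo
// 8. unitron asunit(41, lb, g) : 1859728717/100000
// 9. vault survey(/) : [nudricro]


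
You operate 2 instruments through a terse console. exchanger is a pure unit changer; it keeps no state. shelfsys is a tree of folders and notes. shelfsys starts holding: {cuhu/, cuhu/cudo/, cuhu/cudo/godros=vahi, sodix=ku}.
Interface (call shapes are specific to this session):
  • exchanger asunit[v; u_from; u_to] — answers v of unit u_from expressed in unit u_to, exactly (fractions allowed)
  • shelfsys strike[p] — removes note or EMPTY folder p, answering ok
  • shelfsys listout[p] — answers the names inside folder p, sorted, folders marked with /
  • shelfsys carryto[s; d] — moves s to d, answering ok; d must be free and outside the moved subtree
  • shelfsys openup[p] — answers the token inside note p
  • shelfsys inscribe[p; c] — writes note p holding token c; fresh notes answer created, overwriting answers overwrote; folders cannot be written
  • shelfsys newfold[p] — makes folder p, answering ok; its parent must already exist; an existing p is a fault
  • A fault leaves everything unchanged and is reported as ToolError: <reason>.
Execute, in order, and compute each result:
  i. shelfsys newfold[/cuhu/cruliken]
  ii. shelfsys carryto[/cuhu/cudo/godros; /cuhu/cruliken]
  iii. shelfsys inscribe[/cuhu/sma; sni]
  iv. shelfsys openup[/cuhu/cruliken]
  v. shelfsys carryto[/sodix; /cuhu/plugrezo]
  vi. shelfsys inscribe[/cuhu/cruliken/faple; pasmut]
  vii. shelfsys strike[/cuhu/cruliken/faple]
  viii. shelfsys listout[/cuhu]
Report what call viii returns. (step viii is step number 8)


Answer: [cruliken/, cudo/, plugrezo, sma]

Derivation:
# shelfsys newfold(p→/cuhu/cruliken) == ok
# shelfsys carryto(s→/cuhu/cudo/godros, d→/cuhu/cruliken) == ToolError: exists
# shelfsys inscribe(p→/cuhu/sma, c→sni) == created
# shelfsys openup(p→/cuhu/cruliken) == ToolError: is a directory
# shelfsys carryto(s→/sodix, d→/cuhu/plugrezo) == ok
# shelfsys inscribe(p→/cuhu/cruliken/faple, c→pasmut) == created
# shelfsys strike(p→/cuhu/cruliken/faple) == ok
# shelfsys listout(p→/cuhu) == [cruliken/, cudo/, plugrezo, sma]


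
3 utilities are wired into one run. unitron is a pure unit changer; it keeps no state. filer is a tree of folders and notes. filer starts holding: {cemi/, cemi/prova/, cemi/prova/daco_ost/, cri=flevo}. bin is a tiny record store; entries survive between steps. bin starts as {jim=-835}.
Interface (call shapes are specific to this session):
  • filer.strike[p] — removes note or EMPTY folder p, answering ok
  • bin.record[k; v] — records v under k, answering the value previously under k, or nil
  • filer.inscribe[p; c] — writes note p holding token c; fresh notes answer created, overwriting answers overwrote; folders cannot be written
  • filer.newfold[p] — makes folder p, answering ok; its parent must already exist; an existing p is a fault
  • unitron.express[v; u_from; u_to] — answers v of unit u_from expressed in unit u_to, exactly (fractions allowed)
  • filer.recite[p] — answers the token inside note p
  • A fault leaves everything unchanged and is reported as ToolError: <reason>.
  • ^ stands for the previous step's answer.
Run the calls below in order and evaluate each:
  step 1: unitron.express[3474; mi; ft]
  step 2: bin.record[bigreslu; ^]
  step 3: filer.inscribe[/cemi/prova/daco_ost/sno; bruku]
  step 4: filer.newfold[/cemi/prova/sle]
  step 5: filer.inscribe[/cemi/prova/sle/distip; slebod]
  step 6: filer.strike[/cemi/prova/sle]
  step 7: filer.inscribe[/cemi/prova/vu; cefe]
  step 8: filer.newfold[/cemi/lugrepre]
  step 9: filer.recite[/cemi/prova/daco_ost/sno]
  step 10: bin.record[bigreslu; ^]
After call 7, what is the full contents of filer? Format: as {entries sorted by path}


CALL express[v='3474'; u_from='mi'; u_to='ft']
RET  18342720
CALL record[k='bigreslu'; v='^']
RET  nil
CALL inscribe[p='/cemi/prova/daco_ost/sno'; c='bruku']
RET  created
CALL newfold[p='/cemi/prova/sle']
RET  ok
CALL inscribe[p='/cemi/prova/sle/distip'; c='slebod']
RET  created
CALL strike[p='/cemi/prova/sle']
RET  ToolError: not empty
CALL inscribe[p='/cemi/prova/vu'; c='cefe']
RET  created
CALL newfold[p='/cemi/lugrepre']
RET  ok
CALL recite[p='/cemi/prova/daco_ost/sno']
RET  bruku
CALL record[k='bigreslu'; v='^']
RET  18342720

Answer: {cemi/, cemi/prova/, cemi/prova/daco_ost/, cemi/prova/daco_ost/sno=bruku, cemi/prova/sle/, cemi/prova/sle/distip=slebod, cemi/prova/vu=cefe, cri=flevo}


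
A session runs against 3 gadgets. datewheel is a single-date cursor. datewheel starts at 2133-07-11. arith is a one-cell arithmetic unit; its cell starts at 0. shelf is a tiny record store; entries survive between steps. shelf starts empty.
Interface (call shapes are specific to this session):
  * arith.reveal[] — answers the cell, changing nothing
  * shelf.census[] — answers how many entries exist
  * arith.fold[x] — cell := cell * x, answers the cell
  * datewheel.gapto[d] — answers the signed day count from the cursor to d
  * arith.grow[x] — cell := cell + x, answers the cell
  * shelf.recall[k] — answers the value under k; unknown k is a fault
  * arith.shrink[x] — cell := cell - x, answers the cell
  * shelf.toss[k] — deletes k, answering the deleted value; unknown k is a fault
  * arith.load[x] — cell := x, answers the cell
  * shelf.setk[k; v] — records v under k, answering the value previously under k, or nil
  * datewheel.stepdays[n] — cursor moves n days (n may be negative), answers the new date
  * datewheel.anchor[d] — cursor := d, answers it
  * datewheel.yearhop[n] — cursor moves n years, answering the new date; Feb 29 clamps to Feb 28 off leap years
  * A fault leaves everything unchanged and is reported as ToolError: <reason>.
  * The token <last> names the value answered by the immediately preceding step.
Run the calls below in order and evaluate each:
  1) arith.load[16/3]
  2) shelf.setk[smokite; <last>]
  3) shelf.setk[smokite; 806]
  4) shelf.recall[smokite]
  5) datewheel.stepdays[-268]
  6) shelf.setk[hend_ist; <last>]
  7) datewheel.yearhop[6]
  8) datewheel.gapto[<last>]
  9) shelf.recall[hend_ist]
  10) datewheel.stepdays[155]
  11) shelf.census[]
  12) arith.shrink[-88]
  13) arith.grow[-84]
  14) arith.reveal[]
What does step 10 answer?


Answer: 2139-03-20

Derivation:
Using arith.load(16/3), and see 16/3.
I try shelf.setk(smokite, <last>), — result: nil.
Invoking shelf.setk(smokite, 806), → 16/3.
I call shelf.recall(smokite), — result: 806.
Calling datewheel.stepdays(-268): 2132-10-16.
I call shelf.setk(hend_ist, <last>), → nil.
I try datewheel.yearhop(6), yielding 2138-10-16.
Using datewheel.gapto(<last>), and get 0.
Then shelf.recall(hend_ist), and see 2132-10-16.
I invoke datewheel.stepdays(155), and observe 2139-03-20.
I try shelf.census(), yielding 2.
I try arith.shrink(-88), → 280/3.
Invoking arith.grow(-84), and see 28/3.
Now I run arith.reveal, and get 28/3.


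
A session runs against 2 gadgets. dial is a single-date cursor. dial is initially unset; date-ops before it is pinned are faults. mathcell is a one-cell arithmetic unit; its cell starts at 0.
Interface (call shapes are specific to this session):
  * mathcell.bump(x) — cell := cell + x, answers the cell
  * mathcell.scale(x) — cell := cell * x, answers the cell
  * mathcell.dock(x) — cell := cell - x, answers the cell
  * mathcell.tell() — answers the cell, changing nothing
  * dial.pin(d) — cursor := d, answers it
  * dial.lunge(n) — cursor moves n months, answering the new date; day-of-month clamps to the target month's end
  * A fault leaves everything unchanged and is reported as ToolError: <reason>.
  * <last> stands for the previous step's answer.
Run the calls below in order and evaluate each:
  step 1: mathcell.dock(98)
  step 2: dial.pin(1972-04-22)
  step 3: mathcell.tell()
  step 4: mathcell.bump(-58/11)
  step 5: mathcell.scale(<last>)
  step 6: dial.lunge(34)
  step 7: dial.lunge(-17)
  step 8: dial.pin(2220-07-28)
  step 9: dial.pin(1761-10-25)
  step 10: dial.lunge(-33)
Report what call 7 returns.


==> mathcell.dock(98)
<== -98
==> dial.pin(1972-04-22)
<== 1972-04-22
==> mathcell.tell()
<== -98
==> mathcell.bump(-58/11)
<== -1136/11
==> mathcell.scale(<last>)
<== 1290496/121
==> dial.lunge(34)
<== 1975-02-22
==> dial.lunge(-17)
<== 1973-09-22
==> dial.pin(2220-07-28)
<== 2220-07-28
==> dial.pin(1761-10-25)
<== 1761-10-25
==> dial.lunge(-33)
<== 1759-01-25

Answer: 1973-09-22


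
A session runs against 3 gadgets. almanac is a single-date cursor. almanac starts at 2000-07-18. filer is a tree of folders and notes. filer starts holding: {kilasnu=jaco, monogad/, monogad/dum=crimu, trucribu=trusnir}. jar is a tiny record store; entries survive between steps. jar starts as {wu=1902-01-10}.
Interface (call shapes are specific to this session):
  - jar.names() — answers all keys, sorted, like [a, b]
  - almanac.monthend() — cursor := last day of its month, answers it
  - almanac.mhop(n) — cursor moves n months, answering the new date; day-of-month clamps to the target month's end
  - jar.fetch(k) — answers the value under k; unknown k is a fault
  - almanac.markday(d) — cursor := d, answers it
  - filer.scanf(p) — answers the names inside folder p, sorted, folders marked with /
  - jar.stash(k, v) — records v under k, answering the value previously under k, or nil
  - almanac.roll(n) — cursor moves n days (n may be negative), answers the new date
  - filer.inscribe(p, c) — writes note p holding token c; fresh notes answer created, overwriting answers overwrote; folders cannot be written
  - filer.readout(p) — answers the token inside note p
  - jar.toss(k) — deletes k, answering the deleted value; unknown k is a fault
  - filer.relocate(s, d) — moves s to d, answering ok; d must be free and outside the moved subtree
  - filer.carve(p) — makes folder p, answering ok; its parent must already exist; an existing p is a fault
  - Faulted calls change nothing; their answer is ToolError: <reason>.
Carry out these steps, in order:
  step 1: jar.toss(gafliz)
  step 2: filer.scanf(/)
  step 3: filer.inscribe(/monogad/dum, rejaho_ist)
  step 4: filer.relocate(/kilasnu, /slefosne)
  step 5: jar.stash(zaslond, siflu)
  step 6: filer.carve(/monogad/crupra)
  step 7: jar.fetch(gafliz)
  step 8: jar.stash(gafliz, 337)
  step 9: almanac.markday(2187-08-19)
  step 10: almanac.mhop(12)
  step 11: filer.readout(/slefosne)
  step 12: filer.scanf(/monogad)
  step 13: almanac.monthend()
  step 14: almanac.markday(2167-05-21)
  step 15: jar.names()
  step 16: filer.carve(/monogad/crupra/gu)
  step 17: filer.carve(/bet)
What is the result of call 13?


[in] jar.toss k='gafliz'
  ToolError: no such key gafliz
[in] filer.scanf p='/'
  [kilasnu, monogad/, trucribu]
[in] filer.inscribe p='/monogad/dum' c='rejaho_ist'
  overwrote
[in] filer.relocate s='/kilasnu' d='/slefosne'
  ok
[in] jar.stash k='zaslond' v='siflu'
  nil
[in] filer.carve p='/monogad/crupra'
  ok
[in] jar.fetch k='gafliz'
  ToolError: no such key gafliz
[in] jar.stash k='gafliz' v='337'
  nil
[in] almanac.markday d='2187-08-19'
  2187-08-19
[in] almanac.mhop n='12'
  2188-08-19
[in] filer.readout p='/slefosne'
  jaco
[in] filer.scanf p='/monogad'
  [crupra/, dum]
[in] almanac.monthend
  2188-08-31
[in] almanac.markday d='2167-05-21'
  2167-05-21
[in] jar.names
  [gafliz, wu, zaslond]
[in] filer.carve p='/monogad/crupra/gu'
  ok
[in] filer.carve p='/bet'
  ok

Answer: 2188-08-31
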